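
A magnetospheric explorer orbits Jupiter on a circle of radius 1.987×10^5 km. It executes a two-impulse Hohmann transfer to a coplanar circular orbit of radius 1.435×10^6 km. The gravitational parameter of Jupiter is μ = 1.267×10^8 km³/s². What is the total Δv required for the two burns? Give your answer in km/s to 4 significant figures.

Δv = 12.98 km/s

Transfer-ellipse semi-major axis a_t = (r₁ + r₂)/2 = (1.987×10^5 + 1.435×10^6)/2 = 8.1685×10^5 km.
At r₁ the circular-orbit speed is v₁ = √(μ/r₁) = 25.252 km/s.
Transfer-orbit speed at r₁ (vis-viva): v_p = √[μ(2/r₁ − 1/a_t)] = 33.469 km/s.
First burn Δv₁ = |v_p − v₁| = 8.217 km/s.
At r₂, v₂ = √(μ/r₂) = 9.396 km/s.
Transfer-orbit speed at r₂: v_a = √[μ(2/r₂ − 1/a_t)] = 4.634 km/s.
Second burn Δv₂ = |v₂ − v_a| = 4.762 km/s.
Δv = Δv₁ + Δv₂ = 8.217 + 4.762 = 12.98 km/s.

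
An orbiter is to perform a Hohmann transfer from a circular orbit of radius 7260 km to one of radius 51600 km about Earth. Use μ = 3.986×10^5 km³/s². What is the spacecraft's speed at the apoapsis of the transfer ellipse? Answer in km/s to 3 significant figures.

Transfer-ellipse semi-major axis a_t = (r₁ + r₂)/2 = (7260 + 51600)/2 = 29430 km.
At apoapsis, r = 51600 km.
Vis-viva: v = √[μ(2/r − 1/a_t)] = √[3.986×10^5 × (2/51600 − 1/29430)] = 1.380 km/s.

v = 1.38 km/s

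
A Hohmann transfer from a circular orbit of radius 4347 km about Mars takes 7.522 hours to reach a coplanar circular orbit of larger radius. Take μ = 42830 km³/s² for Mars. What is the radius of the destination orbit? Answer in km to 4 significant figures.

Transfer time t = 7.522 hours = 27079.2 s, and t = π√(a_t³/μ).
So a_t = (μ t²/π²)^(1/3) = (42830 × (27079.2)² / π²)^(1/3) = 14709 km.
Since a_t = (r₁ + r₂)/2, r₂ = 2a_t − r₁ = 2×14709 − 4347 = 25071 km.

r₂ = 25070 km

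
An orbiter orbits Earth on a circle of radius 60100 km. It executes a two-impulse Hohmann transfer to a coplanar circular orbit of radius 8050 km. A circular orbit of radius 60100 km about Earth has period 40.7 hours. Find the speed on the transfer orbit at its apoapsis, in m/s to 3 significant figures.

From Kepler's third law T² = 4π²r³/μ at r = 60100 km, T = 40.7 hours = 40.7 × 3600 s = 1.4652×10^5 s: μ = 4π²r³/T² = 3.99199×10^5 km³/s².
The Hohmann ellipse has a_t = (r₁ + r₂)/2 = 34075 km.
The apoapsis of the transfer ellipse is at r = 60100 km.
From the vis-viva equation, v = √[μ(2/r − 1/a_t)] = 1.253 km/s.

v = 1250 m/s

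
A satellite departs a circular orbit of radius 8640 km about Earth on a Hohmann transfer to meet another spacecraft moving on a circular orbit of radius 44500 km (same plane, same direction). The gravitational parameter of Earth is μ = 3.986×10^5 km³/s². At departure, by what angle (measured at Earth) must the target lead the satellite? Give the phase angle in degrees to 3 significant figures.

φ = 97.0°

Semi-major axis of the transfer orbit: a_t = (8640 + 44500)/2 = 26570 km.
The half-period of the transfer ellipse is t = π√(a_t³/μ) = 21551 s.
Target angular speed ω₂ = √(μ/r₂³) = 6.7256×10^-5 rad/s.
Angle swept by the target during transfer: ω₂·t = 1.44943 rad = 83.046°.
The satellite traverses 180° on the transfer ellipse, so the target must lead by 180° − 83.046° = 97.0°.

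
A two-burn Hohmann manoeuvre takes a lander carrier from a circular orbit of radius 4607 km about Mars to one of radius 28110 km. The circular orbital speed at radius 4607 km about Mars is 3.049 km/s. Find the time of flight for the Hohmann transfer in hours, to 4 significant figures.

From the circular-orbit relation v² = μ/r at r = 4607 km: μ = v²r = (3.049)² × 4607 = 42828.5 km³/s².
Transfer-ellipse semi-major axis a_t = (r₁ + r₂)/2 = (4607 + 28110)/2 = 16358.5 km.
Transfer time t = π√(a_t³/μ) = π√((16358.5)³ / 42828.5) = 31761.3 s.
Converting: 31761.3 s ÷ 3600 s/hour = 8.823 hours.

t = 8.823 hours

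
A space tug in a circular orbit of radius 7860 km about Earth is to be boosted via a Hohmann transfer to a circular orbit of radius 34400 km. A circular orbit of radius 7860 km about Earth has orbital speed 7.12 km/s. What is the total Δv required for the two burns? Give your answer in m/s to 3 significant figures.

Δv = 3290 m/s

From the circular-orbit relation v² = μ/r at r = 7860 km: μ = v²r = (7.12)² × 7860 = 3.98458×10^5 km³/s².
Semi-major axis of the transfer orbit: a_t = (7860 + 34400)/2 = 21130 km.
At r₁ the circular-orbit speed is v₁ = √(μ/r₁) = 7.1200 km/s.
Transfer-orbit speed at r₁ (vis-viva): v_p = √[μ(2/r₁ − 1/a_t)] = 9.0847 km/s.
First burn Δv₁ = |v_p − v₁| = 1.9647 km/s.
Circular speed at r₂: v₂ = √(μ/r₂) = 3.4033926 km/s.
Transfer-orbit speed at r₂: v_a = √[μ(2/r₂ − 1/a_t)] = 2.0757429 km/s.
Second burn Δv₂ = |v₂ − v_a| = 1.3276 km/s.
Total Δv = Δv₁ + Δv₂ = 3.292 km/s.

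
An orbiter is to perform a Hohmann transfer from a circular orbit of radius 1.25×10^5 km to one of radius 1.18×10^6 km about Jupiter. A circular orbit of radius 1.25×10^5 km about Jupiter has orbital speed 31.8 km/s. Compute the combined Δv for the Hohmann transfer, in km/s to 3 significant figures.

Δv = 16.8 km/s

From the circular-orbit relation v² = μ/r at r = 1.25×10^5 km: μ = v²r = (31.8)² × 1.25×10^5 = 1.26405×10^8 km³/s².
The Hohmann ellipse has a_t = (r₁ + r₂)/2 = 6.525×10^5 km.
Circular speed at r₁: v₁ = √(μ/r₁) = √(1.26405×10^8/1.250×10^5) = 31.80 km/s.
Transfer-orbit speed at r₁ (v² = μ(2/r − 1/a)): v_p = √[μ(2/r₁ − 1/a_t)] = 42.76 km/s.
First burn Δv₁ = |v_p − v₁| = 10.96 km/s.
Circular speed at r₂: v₂ = √(μ/r₂) = 10.35 km/s.
Transfer-orbit speed at r₂: v_a = √[μ(2/r₂ − 1/a_t)] = 4.530 km/s.
Second burn Δv₂ = |v₂ − v_a| = 5.820 km/s.
Δv = Δv₁ + Δv₂ = 10.96 + 5.820 = 16.78 km/s.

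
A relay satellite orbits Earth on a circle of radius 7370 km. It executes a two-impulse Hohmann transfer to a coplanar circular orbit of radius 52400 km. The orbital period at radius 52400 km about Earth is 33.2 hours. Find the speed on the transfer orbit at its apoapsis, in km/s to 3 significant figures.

From Kepler's third law T² = 4π²r³/μ at r = 52400 km, T = 33.2 hours = 33.2 × 3600 s = 1.1952×10^5 s: μ = 4π²r³/T² = 3.97624×10^5 km³/s².
The Hohmann ellipse has a_t = (r₁ + r₂)/2 = 29885 km.
The apoapsis of the transfer ellipse is at r = 52400 km.
From the vis-viva equation, v = √[μ(2/r − 1/a_t)] = 1.368 km/s.

v = 1.37 km/s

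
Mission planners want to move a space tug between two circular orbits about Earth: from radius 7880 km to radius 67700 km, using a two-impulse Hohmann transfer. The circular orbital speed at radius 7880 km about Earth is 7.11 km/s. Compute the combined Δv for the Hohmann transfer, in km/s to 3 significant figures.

From the circular-orbit relation v² = μ/r at r = 7880 km: μ = v²r = (7.11)² × 7880 = 3.98351×10^5 km³/s².
Semi-major axis of the transfer orbit: a_t = (7880 + 67700)/2 = 37790 km.
Circular speed at r₁: v₁ = √(μ/r₁) = √(3.98351×10^5/7880) = 7.110 km/s.
On the transfer ellipse at r₁, vis-viva equation gives v_p = √[μ(2/r₁ − 1/a_t)] = 9.516 km/s.
First burn Δv₁ = |v_p − v₁| = 2.406 km/s.
Circular speed at r₂: v₂ = √(μ/r₂) = 2.426 km/s.
Transfer-orbit speed at r₂: v_a = √[μ(2/r₂ − 1/a_t)] = 1.108 km/s.
Second burn Δv₂ = |v₂ − v_a| = 1.318 km/s.
Δv = Δv₁ + Δv₂ = 2.406 + 1.318 = 3.724 km/s.

Δv = 3.72 km/s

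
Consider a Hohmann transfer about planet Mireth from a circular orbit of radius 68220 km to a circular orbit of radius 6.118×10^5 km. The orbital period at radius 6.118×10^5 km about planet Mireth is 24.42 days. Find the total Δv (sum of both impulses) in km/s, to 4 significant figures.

Δv = 2.869 km/s

From Kepler's third law T² = 4π²r³/μ at r = 6.118×10^5 km, T = 24.42 days = 24.42 × 86400 s = 2.109888×10^6 s: μ = 4π²r³/T² = 2.03081×10^6 km³/s².
Semi-major axis of the transfer orbit: a_t = (68220 + 6.118×10^5)/2 = 3.4001×10^5 km.
Circular speed at r₁: v₁ = √(μ/r₁) = √(2.03081×10^6/68220) = 5.456 km/s.
Transfer-orbit speed at r₁ (vis-viva): v_p = √[μ(2/r₁ − 1/a_t)] = 7.319 km/s.
First burn Δv₁ = |v_p − v₁| = 1.863 km/s.
Circular speed at r₂: v₂ = √(μ/r₂) = 1.822 km/s.
Transfer-orbit speed at r₂: v_a = √[μ(2/r₂ − 1/a_t)] = 0.8161 km/s.
Second burn Δv₂ = |v₂ − v_a| = 1.006 km/s.
Δv = Δv₁ + Δv₂ = 1.863 + 1.006 = 2.869 km/s.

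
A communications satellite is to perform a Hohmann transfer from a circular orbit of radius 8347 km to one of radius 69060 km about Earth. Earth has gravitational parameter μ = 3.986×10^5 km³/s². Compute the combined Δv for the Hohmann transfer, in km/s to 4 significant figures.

The Hohmann ellipse has a_t = (r₁ + r₂)/2 = 38703.5 km.
Circular speed at r₁: v₁ = √(μ/r₁) = √(3.986×10^5/8347) = 6.9104 km/s.
On the transfer ellipse at r₁, vis-viva equation gives v_p = √[μ(2/r₁ − 1/a_t)] = 9.2308 km/s.
First burn Δv₁ = |v_p − v₁| = 2.320 km/s.
Circular speed at r₂: v₂ = √(μ/r₂) = 2.4025 km/s.
Transfer-orbit speed at r₂: v_a = √[μ(2/r₂ − 1/a_t)] = 1.1157 km/s.
Second burn Δv₂ = |v₂ − v_a| = 1.287 km/s.
Δv = Δv₁ + Δv₂ = 2.320 + 1.287 = 3.607 km/s.

Δv = 3.607 km/s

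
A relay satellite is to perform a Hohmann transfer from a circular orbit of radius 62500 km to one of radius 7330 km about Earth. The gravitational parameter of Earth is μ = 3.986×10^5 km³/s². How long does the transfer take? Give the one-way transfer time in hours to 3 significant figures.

Semi-major axis of the transfer orbit: a_t = (62500 + 7330)/2 = 34915 km.
Half the transfer-orbit period gives t = π√(a_t³/μ) = 32460 s.
Converting: 32460 s ÷ 3600 s/hour = 9.02 hours.

t = 9.02 hours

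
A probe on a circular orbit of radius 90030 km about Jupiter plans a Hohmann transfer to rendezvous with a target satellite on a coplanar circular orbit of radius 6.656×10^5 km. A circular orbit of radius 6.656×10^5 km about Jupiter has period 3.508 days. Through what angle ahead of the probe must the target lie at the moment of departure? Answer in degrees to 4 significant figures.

φ = 103.0°

From Kepler's third law T² = 4π²r³/μ at r = 6.656×10^5 km, T = 3.508 days = 3.508 × 86400 s = 3.030912×10^5 s: μ = 4π²r³/T² = 1.26722×10^8 km³/s².
Transfer-ellipse semi-major axis a_t = (r₁ + r₂)/2 = (90030 + 6.656×10^5)/2 = 3.77815×10^5 km.
The half-period of the transfer ellipse is t = π√(a_t³/μ) = 64810 s.
The target's mean motion on its circular orbit is ω₂ = √(μ/r₂³) = 2.073×10^-5 rad/s.
Angle swept by the target during transfer: ω₂·t = 1.3435 rad = 76.98°.
Arrival is 180° from departure on the ellipse, so φ = 180° − 76.98° = 103.0°.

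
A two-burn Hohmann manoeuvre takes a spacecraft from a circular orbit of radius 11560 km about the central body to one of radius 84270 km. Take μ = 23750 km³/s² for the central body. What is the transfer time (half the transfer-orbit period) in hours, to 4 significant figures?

t = 59.39 hours

The Hohmann ellipse has a_t = (r₁ + r₂)/2 = 47915 km.
Transfer time t = π√(a_t³/μ) = π√((47915)³ / 23750) = 2.138×10^5 s.
Converting: 2.138×10^5 s ÷ 3600 s/hour = 59.39 hours.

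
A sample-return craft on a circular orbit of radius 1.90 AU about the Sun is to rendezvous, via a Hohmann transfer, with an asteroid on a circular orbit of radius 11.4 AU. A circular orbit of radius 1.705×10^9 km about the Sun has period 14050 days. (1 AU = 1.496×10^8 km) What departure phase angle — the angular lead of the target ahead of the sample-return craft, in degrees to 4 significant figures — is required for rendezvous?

From Kepler's third law T² = 4π²r³/μ at r = 1.705×10^9 km, T = 14050 days = 14050 × 86400 s = 1.21392×10^9 s: μ = 4π²r³/T² = 1.32786×10^11 km³/s².
In km: r₁ = 1.90 × 1.496×10^8 = 2.8424×10^8 km; r₂ = 11.4 × 1.496×10^8 = 1.70544×10^9 km.
Transfer-ellipse semi-major axis a_t = (r₁ + r₂)/2 = (2.8424×10^8 + 1.70544×10^9)/2 = 9.9484×10^8 km.
Transfer time t = π√(a_t³/μ) = 2.70522×10^8 s.
Target angular speed ω₂ = √(μ/r₂³) = 5.17394×10^-9 rad/s.
Angle swept by the target during transfer: ω₂·t = 1.3997 rad = 80.20°.
Arrival is 180° from departure on the ellipse, so φ = 180° − 80.20° = 99.80°.

φ = 99.80°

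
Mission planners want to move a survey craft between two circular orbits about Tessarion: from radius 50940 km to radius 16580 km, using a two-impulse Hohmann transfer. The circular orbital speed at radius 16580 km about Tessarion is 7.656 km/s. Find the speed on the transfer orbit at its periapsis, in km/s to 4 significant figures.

v = 9.404 km/s

From the circular-orbit relation v² = μ/r at r = 16580 km: μ = v²r = (7.656)² × 16580 = 9.71826×10^5 km³/s².
Transfer-ellipse semi-major axis a_t = (r₁ + r₂)/2 = (50940 + 16580)/2 = 33760 km.
At periapsis, r = 16580 km.
From the vis-viva equation, v = √[μ(2/r − 1/a_t)] = 9.404 km/s.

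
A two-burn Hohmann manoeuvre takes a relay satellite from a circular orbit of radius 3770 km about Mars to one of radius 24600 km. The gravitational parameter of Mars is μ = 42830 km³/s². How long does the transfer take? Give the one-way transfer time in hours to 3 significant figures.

t = 7.12 hours

Semi-major axis of the transfer orbit: a_t = (3770 + 24600)/2 = 14185 km.
By Kepler's third law the transfer-orbit period is T = 2π√(a_t³/μ), so t = T/2 = 25646 s.
Converting: 25646 s ÷ 3600 s/hour = 7.12 hours.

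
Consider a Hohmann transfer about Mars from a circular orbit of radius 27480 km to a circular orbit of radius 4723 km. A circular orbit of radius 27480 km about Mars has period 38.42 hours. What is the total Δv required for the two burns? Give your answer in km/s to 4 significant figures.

Δv = 1.495 km/s

From Kepler's third law T² = 4π²r³/μ at r = 27480 km, T = 38.42 hours = 38.42 × 3600 s = 1.38312×10^5 s: μ = 4π²r³/T² = 42824.3 km³/s².
Transfer-ellipse semi-major axis a_t = (r₁ + r₂)/2 = (27480 + 4723)/2 = 16101.5 km.
At r₁ the circular-orbit speed is v₁ = √(μ/r₁) = 1.24835 km/s.
Transfer-orbit speed at r₁ (v² = μ(2/r − 1/a)): v_a = √[μ(2/r₁ − 1/a_t)] = 0.676102 km/s.
First burn Δv₁ = |v_a − v₁| = 0.5722 km/s.
At r₂, v₂ = √(μ/r₂) = 3.0112 km/s.
Transfer-orbit speed at r₂: v_p = √[μ(2/r₂ − 1/a_t)] = 3.9338 km/s.
Second burn Δv₂ = |v₂ − v_p| = 0.9226 km/s.
Total Δv = Δv₁ + Δv₂ = 1.495 km/s.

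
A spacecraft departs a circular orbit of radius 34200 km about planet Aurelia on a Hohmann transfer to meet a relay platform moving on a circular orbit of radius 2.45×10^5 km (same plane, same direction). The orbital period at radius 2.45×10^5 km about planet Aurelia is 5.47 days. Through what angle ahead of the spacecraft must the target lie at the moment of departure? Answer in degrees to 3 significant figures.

From Kepler's third law T² = 4π²r³/μ at r = 2.45×10^5 km, T = 5.47 days = 5.47 × 86400 s = 4.72608×10^5 s: μ = 4π²r³/T² = 2.59930×10^6 km³/s².
The Hohmann ellipse has a_t = (r₁ + r₂)/2 = 1.396×10^5 km.
The half-period of the transfer ellipse is t = π√(a_t³/μ) = 1.01637×10^5 s.
The target's mean motion on its circular orbit is ω₂ = √(μ/r₂³) = 1.32947×10^-5 rad/s.
Angle swept by the target during transfer: ω₂·t = 1.3512 rad = 77.42°.
The spacecraft traverses 180° on the transfer ellipse, so the target must lead by 180° − 77.42° = 103°.

φ = 103°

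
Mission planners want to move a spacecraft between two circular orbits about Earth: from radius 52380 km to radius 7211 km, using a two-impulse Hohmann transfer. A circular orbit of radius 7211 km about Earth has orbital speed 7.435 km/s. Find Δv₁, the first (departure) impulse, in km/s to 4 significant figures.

Δv₁ = 1.402 km/s

From the circular-orbit relation v² = μ/r at r = 7211 km: μ = v²r = (7.435)² × 7211 = 3.98618×10^5 km³/s².
The Hohmann ellipse has a_t = (r₁ + r₂)/2 = 29795.5 km.
On the circular orbit at r = 52380 km, v_c = √(μ/r) = 2.759 km/s.
Transfer-orbit speed at the same r (vis-viva, a = a_t): v_t = √[μ(2/r − 1/a_t)] = 1.357 km/s.
Δv₁ = |v_t − v_c| = |1.357 − 2.759| = 1.402 km/s.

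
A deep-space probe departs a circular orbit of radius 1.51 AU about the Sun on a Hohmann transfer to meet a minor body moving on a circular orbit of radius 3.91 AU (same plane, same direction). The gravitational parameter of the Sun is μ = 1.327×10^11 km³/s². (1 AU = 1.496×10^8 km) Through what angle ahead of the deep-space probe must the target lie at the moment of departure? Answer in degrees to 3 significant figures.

In km: r₁ = 1.51 × 1.496×10^8 = 2.25896×10^8 km; r₂ = 3.91 × 1.496×10^8 = 5.84936×10^8 km.
Semi-major axis of the transfer orbit: a_t = (2.25896×10^8 + 5.84936×10^8)/2 = 4.05416×10^8 km.
The half-period of the transfer ellipse is t = π√(a_t³/μ) = 7.040×10^7 s.
The target's mean motion on its circular orbit is ω₂ = √(μ/r₂³) = 2.575×10^-8 rad/s.
Angle swept by the target during transfer: ω₂·t = 1.813 rad = 103.9°.
Arrival is 180° from departure on the ellipse, so φ = 180° − 103.9° = 76.1°.

φ = 76.1°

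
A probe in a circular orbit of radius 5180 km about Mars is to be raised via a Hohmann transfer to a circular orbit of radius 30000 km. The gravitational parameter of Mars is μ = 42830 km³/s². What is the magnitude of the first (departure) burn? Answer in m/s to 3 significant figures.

The Hohmann ellipse has a_t = (r₁ + r₂)/2 = 17590 km.
Circular speed at r = 5180 km: v_c = √(μ/r) = 2.87547 km/s.
Vis-viva on the transfer ellipse at r = 5180 km gives v_t = √[μ(2/r − 1/a_t)] = 3.75523 km/s.
Δv₁ = |v_t − v_c| = |3.75523 − 2.87547| = 0.8798 km/s.

Δv₁ = 880 m/s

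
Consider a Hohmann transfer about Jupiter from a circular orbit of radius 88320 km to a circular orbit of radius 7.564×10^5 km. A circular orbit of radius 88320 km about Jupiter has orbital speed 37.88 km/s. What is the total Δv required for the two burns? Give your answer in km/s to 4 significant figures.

Δv = 19.84 km/s

From the circular-orbit relation v² = μ/r at r = 88320 km: μ = v²r = (37.88)² × 88320 = 1.26730×10^8 km³/s².
The Hohmann ellipse has a_t = (r₁ + r₂)/2 = 4.2236×10^5 km.
Circular speed at r₁: v₁ = √(μ/r₁) = √(1.26730×10^8/88320) = 37.880 km/s.
Transfer-orbit speed at r₁ (v² = μ(2/r − 1/a)): v_p = √[μ(2/r₁ − 1/a_t)] = 50.693 km/s.
First burn Δv₁ = |v_p − v₁| = 12.813 km/s.
At r₂, v₂ = √(μ/r₂) = 12.94386 km/s.
Transfer-orbit speed at r₂: v_a = √[μ(2/r₂ − 1/a_t)] = 5.919048 km/s.
Second burn Δv₂ = |v₂ − v_a| = 7.0248 km/s.
Total Δv = Δv₁ + Δv₂ = 19.84 km/s.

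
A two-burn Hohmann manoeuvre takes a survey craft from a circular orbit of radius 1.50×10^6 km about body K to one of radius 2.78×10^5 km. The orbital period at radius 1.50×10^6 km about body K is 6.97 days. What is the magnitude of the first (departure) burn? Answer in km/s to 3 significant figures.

From Kepler's third law T² = 4π²r³/μ at r = 1.50×10^6 km, T = 6.97 days = 6.97 × 86400 s = 6.02208×10^5 s: μ = 4π²r³/T² = 3.67401×10^8 km³/s².
Semi-major axis of the transfer orbit: a_t = (1.500×10^6 + 2.780×10^5)/2 = 8.890×10^5 km.
On the circular orbit at r = 1.500×10^6 km, v_c = √(μ/r) = 15.6504 km/s.
Vis-viva on the transfer ellipse at r = 1.500×10^6 km gives v_t = √[μ(2/r − 1/a_t)] = 8.75177 km/s.
Δv₁ = |v_t − v_c| = |8.75177 − 15.6504| = 6.899 km/s.

Δv₁ = 6.90 km/s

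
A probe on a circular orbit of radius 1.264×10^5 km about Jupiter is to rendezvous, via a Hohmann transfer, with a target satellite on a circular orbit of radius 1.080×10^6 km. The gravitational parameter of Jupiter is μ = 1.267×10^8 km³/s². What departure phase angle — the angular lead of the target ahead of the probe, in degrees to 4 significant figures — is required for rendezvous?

The Hohmann ellipse has a_t = (r₁ + r₂)/2 = 6.032×10^5 km.
The half-period of the transfer ellipse is t = π√(a_t³/μ) = 1.3075×10^5 s.
The target's mean motion on its circular orbit is ω₂ = √(μ/r₂³) = 1.0029×10^-5 rad/s.
Angle swept by the target during transfer: ω₂·t = 1.3113 rad = 75.13°.
The probe traverses 180° on the transfer ellipse, so the target must lead by 180° − 75.13° = 104.9°.

φ = 104.9°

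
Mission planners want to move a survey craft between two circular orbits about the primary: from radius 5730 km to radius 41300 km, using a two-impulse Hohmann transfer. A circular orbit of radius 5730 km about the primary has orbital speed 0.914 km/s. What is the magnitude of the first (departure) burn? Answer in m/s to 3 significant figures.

From the circular-orbit relation v² = μ/r at r = 5730 km: μ = v²r = (0.914)² × 5730 = 4786.82 km³/s².
Transfer-ellipse semi-major axis a_t = (r₁ + r₂)/2 = (5730 + 41300)/2 = 23515 km.
On the circular orbit at r = 5730 km, v_c = √(μ/r) = 0.91400 km/s.
Transfer-orbit speed at the same r (vis-viva, a = a_t): v_t = √[μ(2/r − 1/a_t)] = 1.2113 km/s.
Δv₁ = |v_t − v_c| = |1.2113 − 0.91400| = 0.2973 km/s.

Δv₁ = 297 m/s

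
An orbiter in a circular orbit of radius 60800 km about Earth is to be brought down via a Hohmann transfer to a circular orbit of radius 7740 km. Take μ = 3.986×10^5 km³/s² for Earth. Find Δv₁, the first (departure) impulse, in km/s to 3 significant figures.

The Hohmann ellipse has a_t = (r₁ + r₂)/2 = 34270 km.
On the circular orbit at r = 60800 km, v_c = √(μ/r) = 2.5605 km/s.
Transfer-orbit speed at the same r (vis-viva, a = a_t): v_t = √[μ(2/r − 1/a_t)] = 1.2168 km/s.
Δv₁ = |v_t − v_c| = |1.2168 − 2.5605| = 1.344 km/s.

Δv₁ = 1.34 km/s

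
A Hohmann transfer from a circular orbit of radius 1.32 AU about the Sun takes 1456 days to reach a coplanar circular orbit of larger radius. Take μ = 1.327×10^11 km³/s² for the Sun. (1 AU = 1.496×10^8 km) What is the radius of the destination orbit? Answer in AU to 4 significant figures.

r₂ = 6.661 AU

In km: r₁ = 1.32 × 1.496×10^8 = 1.97472×10^8 km.
Transfer time t = 1456 days = 1.257984×10^8 s, and t = π√(a_t³/μ).
So a_t = (μ t²/π²)^(1/3) = (1.327×10^11 × (1.257984×10^8)² / π²)^(1/3) = 5.9700×10^8 km.
Since a_t = (r₁ + r₂)/2, r₂ = 2a_t − r₁ = 2×5.9700×10^8 − 1.97472×10^8 = 9.96528×10^8 km.
In AU: r₂ = 9.96528×10^8 / 1.496×10^8 = 6.661 AU.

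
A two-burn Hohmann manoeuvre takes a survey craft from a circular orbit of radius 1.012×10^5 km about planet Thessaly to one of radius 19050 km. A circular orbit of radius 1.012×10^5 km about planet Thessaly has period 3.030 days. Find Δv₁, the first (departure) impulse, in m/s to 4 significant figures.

From Kepler's third law T² = 4π²r³/μ at r = 1.012×10^5 km, T = 3.030 days = 3.030 × 86400 s = 2.61792×10^5 s: μ = 4π²r³/T² = 5.97020×10^5 km³/s².
Transfer-ellipse semi-major axis a_t = (r₁ + r₂)/2 = (1.012×10^5 + 19050)/2 = 60125 km.
Circular speed at r = 1.012×10^5 km: v_c = √(μ/r) = 2.429 km/s.
Transfer-orbit speed at the same r (vis-viva, a = a_t): v_t = √[μ(2/r − 1/a_t)] = 1.367 km/s.
Δv₁ = |v_t − v_c| = |1.367 − 2.429| = 1.062 km/s.

Δv₁ = 1062 m/s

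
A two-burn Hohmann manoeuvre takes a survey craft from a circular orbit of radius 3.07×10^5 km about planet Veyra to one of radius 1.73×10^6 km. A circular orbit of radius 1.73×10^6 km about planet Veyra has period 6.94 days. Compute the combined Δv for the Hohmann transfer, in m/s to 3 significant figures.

From Kepler's third law T² = 4π²r³/μ at r = 1.73×10^6 km, T = 6.94 days = 6.94 × 86400 s = 5.99616×10^5 s: μ = 4π²r³/T² = 5.68528×10^8 km³/s².
Transfer-ellipse semi-major axis a_t = (r₁ + r₂)/2 = (3.070×10^5 + 1.730×10^6)/2 = 1.0185×10^6 km.
At r₁ the circular-orbit speed is v₁ = √(μ/r₁) = 43.033 km/s.
On the transfer ellipse at r₁, vis-viva gives v_p = √[μ(2/r₁ − 1/a_t)] = 56.085 km/s.
First burn Δv₁ = |v_p − v₁| = 13.052 km/s.
At r₂, v₂ = √(μ/r₂) = 18.1281 km/s.
Transfer-orbit speed at r₂: v_a = √[μ(2/r₂ − 1/a_t)] = 9.95271 km/s.
Second burn Δv₂ = |v₂ − v_a| = 8.1754 km/s.
Δv = Δv₁ + Δv₂ = 13.052 + 8.1754 = 21.23 km/s.

Δv = 21200 m/s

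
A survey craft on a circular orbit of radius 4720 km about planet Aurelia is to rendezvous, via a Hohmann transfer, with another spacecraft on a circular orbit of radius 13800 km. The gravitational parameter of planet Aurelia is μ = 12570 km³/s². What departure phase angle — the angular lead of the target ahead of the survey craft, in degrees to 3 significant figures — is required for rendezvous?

φ = 81.1°

Semi-major axis of the transfer orbit: a_t = (4720 + 13800)/2 = 9260 km.
The half-period of the transfer ellipse is t = π√(a_t³/μ) = 24969 s.
Target angular speed ω₂ = √(μ/r₂³) = 6.9159×10^-5 rad/s.
Angle swept by the target during transfer: ω₂·t = 1.7268 rad = 98.94°.
The survey craft traverses 180° on the transfer ellipse, so the target must lead by 180° − 98.94° = 81.1°.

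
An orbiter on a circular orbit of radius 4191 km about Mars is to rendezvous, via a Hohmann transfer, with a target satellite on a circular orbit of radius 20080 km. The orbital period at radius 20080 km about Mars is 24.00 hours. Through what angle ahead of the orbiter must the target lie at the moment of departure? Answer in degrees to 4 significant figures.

From Kepler's third law T² = 4π²r³/μ at r = 20080 km, T = 24.00 hours = 24.00 × 3600 s = 86400 s: μ = 4π²r³/T² = 42817.7 km³/s².
Transfer-ellipse semi-major axis a_t = (r₁ + r₂)/2 = (4191 + 20080)/2 = 12135.5 km.
The half-period of the transfer ellipse is t = π√(a_t³/μ) = 20300 s.
Target angular speed ω₂ = √(μ/r₂³) = 7.272×10^-5 rad/s.
Angle swept by the target during transfer: ω₂·t = 1.476 rad = 84.57°.
The orbiter traverses 180° on the transfer ellipse, so the target must lead by 180° − 84.57° = 95.43°.

φ = 95.43°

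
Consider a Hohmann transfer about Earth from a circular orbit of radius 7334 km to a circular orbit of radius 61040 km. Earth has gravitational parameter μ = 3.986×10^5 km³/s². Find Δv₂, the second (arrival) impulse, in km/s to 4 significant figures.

Semi-major axis of the transfer orbit: a_t = (7334 + 61040)/2 = 34187 km.
On the circular orbit at r = 61040 km, v_c = √(μ/r) = 2.5554 km/s.
Vis-viva on the transfer ellipse at r = 61040 km gives v_t = √[μ(2/r − 1/a_t)] = 1.1836 km/s.
Δv₂ = |v_t − v_c| = |1.1836 − 2.5554| = 1.372 km/s.

Δv₂ = 1.372 km/s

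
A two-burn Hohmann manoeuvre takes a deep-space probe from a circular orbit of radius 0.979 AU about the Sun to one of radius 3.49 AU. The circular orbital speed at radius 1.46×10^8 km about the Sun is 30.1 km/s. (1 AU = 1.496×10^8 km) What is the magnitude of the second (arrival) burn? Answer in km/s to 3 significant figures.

From the circular-orbit relation v² = μ/r at r = 1.46×10^8 km: μ = v²r = (30.1)² × 1.46×10^8 = 1.32277×10^11 km³/s².
In km: r₁ = 0.979 × 1.496×10^8 = 1.464584×10^8 km; r₂ = 3.49 × 1.496×10^8 = 5.22104×10^8 km.
Transfer-ellipse semi-major axis a_t = (r₁ + r₂)/2 = (1.464584×10^8 + 5.22104×10^8)/2 = 3.342812×10^8 km.
Circular speed at r = 5.22104×10^8 km: v_c = √(μ/r) = 15.917 km/s.
Vis-viva on the transfer ellipse at r = 5.22104×10^8 km gives v_t = √[μ(2/r − 1/a_t)] = 10.536 km/s.
Δv₂ = |v_t − v_c| = |10.536 − 15.917| = 5.381 km/s.

Δv₂ = 5.38 km/s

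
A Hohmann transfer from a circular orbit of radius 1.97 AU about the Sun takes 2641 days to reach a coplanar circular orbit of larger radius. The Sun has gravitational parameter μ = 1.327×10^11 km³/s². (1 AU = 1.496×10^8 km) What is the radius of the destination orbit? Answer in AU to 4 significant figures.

r₂ = 9.901 AU

In km: r₁ = 1.97 × 1.496×10^8 = 2.94712×10^8 km.
Transfer time t = 2641 days = 2.281824×10^8 s, and t = π√(a_t³/μ).
So a_t = (μ t²/π²)^(1/3) = (1.327×10^11 × (2.281824×10^8)² / π²)^(1/3) = 8.8793×10^8 km.
Since a_t = (r₁ + r₂)/2, r₂ = 2a_t − r₁ = 2×8.8793×10^8 − 2.94712×10^8 = 1.481148×10^9 km.
In AU: r₂ = 1.481148×10^9 / 1.496×10^8 = 9.901 AU.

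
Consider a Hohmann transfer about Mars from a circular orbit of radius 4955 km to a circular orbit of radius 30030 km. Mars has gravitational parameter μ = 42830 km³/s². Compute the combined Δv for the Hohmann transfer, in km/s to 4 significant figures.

The Hohmann ellipse has a_t = (r₁ + r₂)/2 = 17492.5 km.
At r₁ the circular-orbit speed is v₁ = √(μ/r₁) = 2.94003 km/s.
Transfer-orbit speed at r₁ (v² = μ(2/r − 1/a)): v_p = √[μ(2/r₁ − 1/a_t)] = 3.85216 km/s.
First burn Δv₁ = |v_p − v₁| = 0.9121 km/s.
At r₂, v₂ = √(μ/r₂) = 1.19425 km/s.
Transfer-orbit speed at r₂: v_a = √[μ(2/r₂ − 1/a_t)] = 0.635612 km/s.
Second burn Δv₂ = |v₂ − v_a| = 0.5586 km/s.
Δv = Δv₁ + Δv₂ = 0.9121 + 0.5586 = 1.471 km/s.

Δv = 1.471 km/s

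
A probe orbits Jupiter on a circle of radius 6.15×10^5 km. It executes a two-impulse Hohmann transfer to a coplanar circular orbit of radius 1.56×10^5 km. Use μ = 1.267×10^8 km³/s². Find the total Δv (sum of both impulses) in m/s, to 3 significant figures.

Δv = 12700 m/s

The Hohmann ellipse has a_t = (r₁ + r₂)/2 = 3.855×10^5 km.
At r₁ the circular-orbit speed is v₁ = √(μ/r₁) = 14.3533 km/s.
On the transfer ellipse at r₁, v² = μ(2/r − 1/a) gives v_a = √[μ(2/r₁ − 1/a_t)] = 9.13063 km/s.
First burn Δv₁ = |v_a − v₁| = 5.223 km/s.
At r₂, v₂ = √(μ/r₂) = 28.499 km/s.
Transfer-orbit speed at r₂: v_p = √[μ(2/r₂ − 1/a_t)] = 35.996 km/s.
Second burn Δv₂ = |v₂ − v_p| = 7.497 km/s.
Total Δv = Δv₁ + Δv₂ = 12.72 km/s.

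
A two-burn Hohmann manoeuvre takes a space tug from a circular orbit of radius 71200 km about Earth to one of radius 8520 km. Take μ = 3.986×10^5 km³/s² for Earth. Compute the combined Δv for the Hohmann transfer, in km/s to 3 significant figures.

Δv = 3.57 km/s

Transfer-ellipse semi-major axis a_t = (r₁ + r₂)/2 = (71200 + 8520)/2 = 39860 km.
At r₁ the circular-orbit speed is v₁ = √(μ/r₁) = 2.366 km/s.
Transfer-orbit speed at r₁ (vis-viva): v_a = √[μ(2/r₁ − 1/a_t)] = 1.094 km/s.
First burn Δv₁ = |v_a − v₁| = 1.272 km/s.
At r₂, v₂ = √(μ/r₂) = 6.840 km/s.
Transfer-orbit speed at r₂: v_p = √[μ(2/r₂ − 1/a_t)] = 9.142 km/s.
Second burn Δv₂ = |v₂ − v_p| = 2.302 km/s.
Δv = Δv₁ + Δv₂ = 1.272 + 2.302 = 3.574 km/s.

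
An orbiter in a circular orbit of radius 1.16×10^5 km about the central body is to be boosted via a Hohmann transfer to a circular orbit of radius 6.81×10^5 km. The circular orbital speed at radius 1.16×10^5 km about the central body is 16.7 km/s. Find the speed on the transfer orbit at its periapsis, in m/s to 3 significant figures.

From the circular-orbit relation v² = μ/r at r = 1.16×10^5 km: μ = v²r = (16.7)² × 1.16×10^5 = 3.23512×10^7 km³/s².
The Hohmann ellipse has a_t = (r₁ + r₂)/2 = 3.985×10^5 km.
The periapsis of the transfer ellipse is at r = 1.160×10^5 km.
Applying v² = μ(2/r − 1/a_t): v = 21.83 km/s.

v = 21800 m/s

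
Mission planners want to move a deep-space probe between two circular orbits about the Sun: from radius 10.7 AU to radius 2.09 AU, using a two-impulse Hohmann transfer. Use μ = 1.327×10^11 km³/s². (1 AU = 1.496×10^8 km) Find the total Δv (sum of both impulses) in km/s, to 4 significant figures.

Δv = 9.947 km/s

In km: r₁ = 10.7 × 1.496×10^8 = 1.60072×10^9 km; r₂ = 2.09 × 1.496×10^8 = 3.12664×10^8 km.
Transfer-ellipse semi-major axis a_t = (r₁ + r₂)/2 = (1.60072×10^9 + 3.12664×10^8)/2 = 9.56692×10^8 km.
At r₁ the circular-orbit speed is v₁ = √(μ/r₁) = 9.105 km/s.
Transfer-orbit speed at r₁ (vis-viva): v_a = √[μ(2/r₁ − 1/a_t)] = 5.205 km/s.
First burn Δv₁ = |v_a − v₁| = 3.900 km/s.
At r₂, v₂ = √(μ/r₂) = 20.601 km/s.
Transfer-orbit speed at r₂: v_p = √[μ(2/r₂ − 1/a_t)] = 26.648 km/s.
Second burn Δv₂ = |v₂ − v_p| = 6.047 km/s.
Total Δv = Δv₁ + Δv₂ = 9.947 km/s.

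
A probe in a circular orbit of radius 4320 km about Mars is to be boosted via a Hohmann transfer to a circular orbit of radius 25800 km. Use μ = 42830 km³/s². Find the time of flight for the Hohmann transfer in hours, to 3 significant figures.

Transfer-ellipse semi-major axis a_t = (r₁ + r₂)/2 = (4320 + 25800)/2 = 15060 km.
By Kepler's third law the transfer-orbit period is T = 2π√(a_t³/μ), so t = T/2 = 28060 s.
Converting: 28060 s ÷ 3600 s/hour = 7.79 hours.

t = 7.79 hours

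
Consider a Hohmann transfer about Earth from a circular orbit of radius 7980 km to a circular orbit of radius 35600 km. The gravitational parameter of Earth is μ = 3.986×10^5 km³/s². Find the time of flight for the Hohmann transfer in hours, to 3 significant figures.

t = 4.45 hours

Transfer-ellipse semi-major axis a_t = (r₁ + r₂)/2 = (7980 + 35600)/2 = 21790 km.
By Kepler's third law the transfer-orbit period is T = 2π√(a_t³/μ), so t = T/2 = 16010 s.
Converting: 16010 s ÷ 3600 s/hour = 4.45 hours.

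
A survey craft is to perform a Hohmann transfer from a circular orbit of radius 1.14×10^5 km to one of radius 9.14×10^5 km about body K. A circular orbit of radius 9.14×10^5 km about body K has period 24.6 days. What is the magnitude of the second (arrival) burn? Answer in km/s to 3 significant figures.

From Kepler's third law T² = 4π²r³/μ at r = 9.14×10^5 km, T = 24.6 days = 24.6 × 86400 s = 2.12544×10^6 s: μ = 4π²r³/T² = 6.67269×10^6 km³/s².
The Hohmann ellipse has a_t = (r₁ + r₂)/2 = 5.140×10^5 km.
Circular speed at r = 9.140×10^5 km: v_c = √(μ/r) = 2.7019 km/s.
Vis-viva on the transfer ellipse at r = 9.140×10^5 km gives v_t = √[μ(2/r − 1/a_t)] = 1.2725 km/s.
Δv₂ = |v_t − v_c| = |1.2725 − 2.7019| = 1.429 km/s.

Δv₂ = 1.43 km/s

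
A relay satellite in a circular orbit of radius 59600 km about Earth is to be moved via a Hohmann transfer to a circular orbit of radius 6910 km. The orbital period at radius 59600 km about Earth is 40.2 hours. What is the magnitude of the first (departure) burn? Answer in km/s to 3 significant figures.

Δv₁ = 1.41 km/s

From Kepler's third law T² = 4π²r³/μ at r = 59600 km, T = 40.2 hours = 40.2 × 3600 s = 1.4472×10^5 s: μ = 4π²r³/T² = 3.99063×10^5 km³/s².
Semi-major axis of the transfer orbit: a_t = (59600 + 6910)/2 = 33255 km.
On the circular orbit at r = 59600 km, v_c = √(μ/r) = 2.588 km/s.
Transfer-orbit speed at the same r (vis-viva, a = a_t): v_t = √[μ(2/r − 1/a_t)] = 1.180 km/s.
Δv₁ = |v_t − v_c| = |1.180 − 2.588| = 1.408 km/s.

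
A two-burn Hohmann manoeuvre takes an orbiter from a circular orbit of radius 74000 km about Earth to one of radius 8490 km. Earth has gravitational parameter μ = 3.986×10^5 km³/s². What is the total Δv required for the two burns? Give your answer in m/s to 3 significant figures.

Δv = 3590 m/s

Semi-major axis of the transfer orbit: a_t = (74000 + 8490)/2 = 41245 km.
Circular speed at r₁: v₁ = √(μ/r₁) = √(3.986×10^5/74000) = 2.321 km/s.
On the transfer ellipse at r₁, vis-viva equation gives v_a = √[μ(2/r₁ − 1/a_t)] = 1.053 km/s.
First burn Δv₁ = |v_a − v₁| = 1.268 km/s.
Circular speed at r₂: v₂ = √(μ/r₂) = 6.852 km/s.
Transfer-orbit speed at r₂: v_p = √[μ(2/r₂ − 1/a_t)] = 9.178 km/s.
Second burn Δv₂ = |v₂ − v_p| = 2.326 km/s.
Total Δv = Δv₁ + Δv₂ = 3.594 km/s.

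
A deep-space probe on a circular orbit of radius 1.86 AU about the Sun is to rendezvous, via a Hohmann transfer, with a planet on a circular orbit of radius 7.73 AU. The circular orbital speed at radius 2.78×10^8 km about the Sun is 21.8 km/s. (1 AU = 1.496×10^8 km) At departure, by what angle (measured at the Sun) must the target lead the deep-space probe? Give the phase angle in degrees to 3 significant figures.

From the circular-orbit relation v² = μ/r at r = 2.78×10^8 km: μ = v²r = (21.8)² × 2.78×10^8 = 1.32117×10^11 km³/s².
In km: r₁ = 1.86 × 1.496×10^8 = 2.78256×10^8 km; r₂ = 7.73 × 1.496×10^8 = 1.156408×10^9 km.
The Hohmann ellipse has a_t = (r₁ + r₂)/2 = 7.17332×10^8 km.
Transfer time t = π√(a_t³/μ) = 1.6605×10^8 s.
Target angular speed ω₂ = √(μ/r₂³) = 9.2430×10^-9 rad/s.
Angle swept by the target during transfer: ω₂·t = 1.5348 rad = 87.94°.
Arrival is 180° from departure on the ellipse, so φ = 180° − 87.94° = 92.1°.

φ = 92.1°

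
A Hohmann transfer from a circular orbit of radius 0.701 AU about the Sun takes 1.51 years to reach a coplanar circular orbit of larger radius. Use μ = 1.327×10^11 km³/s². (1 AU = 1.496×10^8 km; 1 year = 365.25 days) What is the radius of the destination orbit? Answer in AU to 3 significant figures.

In km: r₁ = 0.701 × 1.496×10^8 = 1.048696×10^8 km.
Transfer time t = 1.51 years × 365.25 × 86400 s = 4.7651976×10^7 s, and t = π√(a_t³/μ).
So a_t = (μ t²/π²)^(1/3) = (1.327×10^11 × (4.7651976×10^7)² / π²)^(1/3) = 3.1254×10^8 km.
Since a_t = (r₁ + r₂)/2, r₂ = 2a_t − r₁ = 2×3.1254×10^8 − 1.048696×10^8 = 5.202104×10^8 km.
In AU: r₂ = 5.202104×10^8 / 1.496×10^8 = 3.48 AU.

r₂ = 3.48 AU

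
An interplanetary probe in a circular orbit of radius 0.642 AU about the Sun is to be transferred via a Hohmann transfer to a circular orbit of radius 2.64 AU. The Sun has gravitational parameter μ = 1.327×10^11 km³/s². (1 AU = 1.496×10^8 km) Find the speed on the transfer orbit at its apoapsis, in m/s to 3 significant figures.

In km: r₁ = 0.642 × 1.496×10^8 = 9.60432×10^7 km; r₂ = 2.64 × 1.496×10^8 = 3.94944×10^8 km.
Transfer-ellipse semi-major axis a_t = (r₁ + r₂)/2 = (9.60432×10^7 + 3.94944×10^8)/2 = 2.454936×10^8 km.
The apoapsis of the transfer ellipse is at r = 3.94944×10^8 km.
From the vis-viva equation, v = √[μ(2/r − 1/a_t)] = 11.47 km/s.

v = 11500 m/s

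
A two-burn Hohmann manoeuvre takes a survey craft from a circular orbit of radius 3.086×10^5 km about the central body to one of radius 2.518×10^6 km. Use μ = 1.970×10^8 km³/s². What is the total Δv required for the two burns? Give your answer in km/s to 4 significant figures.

Δv = 13.17 km/s

The Hohmann ellipse has a_t = (r₁ + r₂)/2 = 1.4133×10^6 km.
At r₁ the circular-orbit speed is v₁ = √(μ/r₁) = 25.266 km/s.
On the transfer ellipse at r₁, vis-viva equation gives v_p = √[μ(2/r₁ − 1/a_t)] = 33.725 km/s.
First burn Δv₁ = |v_p − v₁| = 8.459 km/s.
Circular speed at r₂: v₂ = √(μ/r₂) = 8.845 km/s.
Transfer-orbit speed at r₂: v_a = √[μ(2/r₂ − 1/a_t)] = 4.133 km/s.
Second burn Δv₂ = |v₂ − v_a| = 4.712 km/s.
Total Δv = Δv₁ + Δv₂ = 13.17 km/s.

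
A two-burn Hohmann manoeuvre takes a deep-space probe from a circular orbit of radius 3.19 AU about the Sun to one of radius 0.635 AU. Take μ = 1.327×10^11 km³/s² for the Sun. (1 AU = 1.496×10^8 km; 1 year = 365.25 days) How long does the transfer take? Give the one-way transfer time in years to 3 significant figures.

In km: r₁ = 3.19 × 1.496×10^8 = 4.77224×10^8 km; r₂ = 0.635 × 1.496×10^8 = 9.4996×10^7 km.
The Hohmann ellipse has a_t = (r₁ + r₂)/2 = 2.8611×10^8 km.
Transfer time t = π√(a_t³/μ) = π√((2.8611×10^8)³ / 1.327×10^11) = 4.174×10^7 s.
Converting: 4.174×10^7 s ÷ 3.15576×10^7 s/year (365.25 × 86400) = 1.32 years.

t = 1.32 years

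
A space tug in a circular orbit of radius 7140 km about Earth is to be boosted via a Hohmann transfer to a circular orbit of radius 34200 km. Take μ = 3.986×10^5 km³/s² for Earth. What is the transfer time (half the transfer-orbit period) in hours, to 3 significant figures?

Semi-major axis of the transfer orbit: a_t = (7140 + 34200)/2 = 20670 km.
Half the transfer-orbit period gives t = π√(a_t³/μ) = 14790 s.
Converting: 14790 s ÷ 3600 s/hour = 4.11 hours.

t = 4.11 hours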